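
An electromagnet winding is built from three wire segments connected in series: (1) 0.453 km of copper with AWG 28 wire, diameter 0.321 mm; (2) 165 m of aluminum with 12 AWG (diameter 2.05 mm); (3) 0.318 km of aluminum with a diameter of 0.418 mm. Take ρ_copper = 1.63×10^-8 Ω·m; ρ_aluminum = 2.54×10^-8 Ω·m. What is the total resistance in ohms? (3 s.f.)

151 Ω

Seg 1: A = π(0.321/2 mm)² = π(1.6050e-04 m)² = 8.093e-08 m²
R_1 = (1.63×10^-8)(453)/(8.093e-08) = 91.24 Ω
Seg 2: A = π(2.05/2 mm)² = π(1.0250e-03 m)² = 3.301e-06 m²
R_2 = (2.54×10^-8)(165)/(3.301e-06) = 1.27 Ω
Seg 3: A = π(d/2)² = π(2.0900e-04 m)² = 1.372e-07 m²
R_3 = (2.54×10^-8)(318)/(1.372e-07) = 58.86 Ω
R_total = R_1 + R_2 + R_3 = 151 Ω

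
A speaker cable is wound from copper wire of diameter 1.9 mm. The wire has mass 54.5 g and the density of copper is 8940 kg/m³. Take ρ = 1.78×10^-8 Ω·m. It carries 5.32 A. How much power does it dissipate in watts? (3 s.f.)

0.382 W

A = π(d/2)² = π(9.5000e-04 m)² = 2.8353e-06 m²
L = m/(density·A) = 0.0545/(8940×2.8353e-06) = 2.15 m
R = ρL/A = (1.78×10^-8)(2.15)/(2.8353e-06) = 0.0135 Ω
P = I²R = (5.32)² × 0.0135 = 0.382 W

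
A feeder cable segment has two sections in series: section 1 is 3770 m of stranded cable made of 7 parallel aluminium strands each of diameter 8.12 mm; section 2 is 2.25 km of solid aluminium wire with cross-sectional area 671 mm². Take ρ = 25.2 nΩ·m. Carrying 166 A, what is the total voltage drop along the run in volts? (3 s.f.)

ρ = 25.2 nΩ·m = 2.52×10^-8 Ω·m
Section 1: A_strand = π(4.0600e-03)² = 5.178e-05 m²; R₁ = ρL/(N·A_s) = (2.52×10^-8)(3770)/(7×5.178e-05) = 0.2621 Ω
Section 2: A = 671 mm² = 6.710e-04 m²
R₂ = (2.52×10^-8)(2250)/(6.710e-04) = 0.0845 Ω
R = R₁ + R₂ = 0.3466 Ω
V = IR = 166 × 0.3466 = 57.5 V

57.5 V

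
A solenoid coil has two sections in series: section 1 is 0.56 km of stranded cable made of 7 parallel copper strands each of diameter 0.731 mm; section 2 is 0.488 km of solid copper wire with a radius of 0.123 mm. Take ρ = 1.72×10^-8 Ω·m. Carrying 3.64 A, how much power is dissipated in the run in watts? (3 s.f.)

2380 W

Section 1: A_strand = π(3.6550e-04)² = 4.197e-07 m²; R₁ = ρL/(N·A_s) = (1.72×10^-8)(560)/(7×4.197e-07) = 3.279 Ω
Section 2: A = πr² = π(1.2300e-04 m)² = 4.753e-08 m²
R₂ = (1.72×10^-8)(488)/(4.753e-08) = 176.6 Ω
R = R₁ + R₂ = 179.9 Ω
P = I²R = (3.64)² × 179.9 = 2380 W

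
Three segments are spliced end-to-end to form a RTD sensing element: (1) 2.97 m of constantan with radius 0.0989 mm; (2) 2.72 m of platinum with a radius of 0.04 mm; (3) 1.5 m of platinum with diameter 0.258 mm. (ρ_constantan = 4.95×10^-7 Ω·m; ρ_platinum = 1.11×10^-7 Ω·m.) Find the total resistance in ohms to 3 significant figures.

Seg 1: A = πr² = π(9.8900e-05 m)² = 3.073e-08 m²
R_1 = (4.95×10^-7)(2.97)/(3.073e-08) = 47.84 Ω
Seg 2: A = πr² = π(4.0000e-05 m)² = 5.027e-09 m²
R_2 = (1.11×10^-7)(2.72)/(5.027e-09) = 60.07 Ω
Seg 3: A = π(d/2)² = π(1.2900e-04 m)² = 5.228e-08 m²
R_3 = (1.11×10^-7)(1.5)/(5.228e-08) = 3.185 Ω
R_total = R_1 + R_2 + R_3 = 111 Ω

111 Ω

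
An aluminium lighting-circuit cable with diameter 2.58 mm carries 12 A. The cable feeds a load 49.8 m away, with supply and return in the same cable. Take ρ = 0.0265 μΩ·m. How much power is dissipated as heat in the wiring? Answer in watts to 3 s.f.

72.7 W

ρ = 0.0265 μΩ·m = 2.65×10^-8 Ω·m
A = π(d/2)² = π(1.2900e-03 m)² = 5.228e-06 m²
Total conductor length (both ways) L = 2 × 49.8 = 99.6 m
R = ρL/A = (2.65×10^-8)(99.6)/(5.228e-06) = 0.5049 Ω
P = I²R = (12)² × 0.5049 = 72.7 W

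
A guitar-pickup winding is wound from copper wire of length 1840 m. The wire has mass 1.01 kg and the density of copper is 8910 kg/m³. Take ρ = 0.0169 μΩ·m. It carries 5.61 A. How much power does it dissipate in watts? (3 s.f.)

15900 W

ρ = 0.0169 μΩ·m = 1.69×10^-8 Ω·m
A = m/(density·L) = 1.01/(8910×1840) = 6.1606e-08 m²
R = ρL/A = (1.69×10^-8)(1840)/(6.1606e-08) = 504.8 Ω
P = I²R = (5.61)² × 504.8 = 15900 W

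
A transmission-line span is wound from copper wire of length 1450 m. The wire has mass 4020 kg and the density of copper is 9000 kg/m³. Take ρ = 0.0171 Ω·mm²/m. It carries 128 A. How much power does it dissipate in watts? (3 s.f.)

ρ = 0.0171 Ω·mm²/m = 1.71×10^-8 Ω·m
A = m/(density·L) = 4020/(9000×1450) = 3.0805e-04 m²
R = ρL/A = (1.71×10^-8)(1450)/(3.0805e-04) = 0.08049 Ω
P = I²R = (128)² × 0.08049 = 1320 W

1320 W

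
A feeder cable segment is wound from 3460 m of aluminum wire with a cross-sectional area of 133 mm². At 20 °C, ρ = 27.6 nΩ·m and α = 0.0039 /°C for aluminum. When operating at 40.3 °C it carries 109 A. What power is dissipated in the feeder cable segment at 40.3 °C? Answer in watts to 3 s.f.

ρ = 27.6 nΩ·m = 2.76×10^-8 Ω·m
A = 133 mm² = 1.330e-04 m²
R₍20₎ = ρL/A = (2.76×10^-8)(3460)/(1.330e-04) = 0.718 Ω
R₍40.3₎ = R₍20₎(1 + αΔT) = 0.718 × (1 + 0.0039×20.3) = 0.7749 Ω
P = I²R = (109)² × 0.7749 = 9210 W

9210 W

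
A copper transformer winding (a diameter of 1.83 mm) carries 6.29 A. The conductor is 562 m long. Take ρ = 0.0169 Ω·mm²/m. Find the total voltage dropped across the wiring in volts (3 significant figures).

22.7 V

ρ = 0.0169 Ω·mm²/m = 1.69×10^-8 Ω·m
A = π(d/2)² = π(9.1500e-04 m)² = 2.630e-06 m²
R = ρL/A = (1.69×10^-8)(562)/(2.630e-06) = 3.611 Ω
V = IR = 6.29 × 3.611 = 22.7 V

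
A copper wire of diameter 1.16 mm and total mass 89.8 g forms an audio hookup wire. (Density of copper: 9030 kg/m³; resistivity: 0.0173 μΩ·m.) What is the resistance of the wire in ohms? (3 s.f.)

ρ = 0.0173 μΩ·m = 1.73×10^-8 Ω·m
A = π(d/2)² = π(5.8000e-04 m)² = 1.0568e-06 m²
L = m/(density·A) = 0.0898/(9030×1.0568e-06) = 9.41 m
R = ρL/A = (1.73×10^-8)(9.41)/(1.0568e-06) = 0.154 Ω

0.154 Ω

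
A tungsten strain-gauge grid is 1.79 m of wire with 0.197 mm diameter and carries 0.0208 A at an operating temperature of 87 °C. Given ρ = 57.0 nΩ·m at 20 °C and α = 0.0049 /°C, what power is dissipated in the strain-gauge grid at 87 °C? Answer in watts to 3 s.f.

0.00192 W

ρ = 57.0 nΩ·m = 5.70×10^-8 Ω·m
A = π(d/2)² = π(9.8500e-05 m)² = 3.048e-08 m²
R₍20₎ = ρL/A = (5.70×10^-8)(1.79)/(3.048e-08) = 3.347 Ω
R₍87₎ = R₍20₎(1 + αΔT) = 3.347 × (1 + 0.0049×67) = 4.446 Ω
P = I²R = (0.0208)² × 4.446 = 0.00192 W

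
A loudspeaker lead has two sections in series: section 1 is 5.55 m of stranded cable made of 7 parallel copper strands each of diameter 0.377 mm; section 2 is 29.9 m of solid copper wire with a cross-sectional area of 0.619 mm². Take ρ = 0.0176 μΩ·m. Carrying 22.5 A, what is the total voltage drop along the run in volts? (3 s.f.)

21.9 V

ρ = 0.0176 μΩ·m = 1.76×10^-8 Ω·m
Section 1: A_strand = π(1.8850e-04)² = 1.116e-07 m²; R₁ = ρL/(N·A_s) = (1.76×10^-8)(5.55)/(7×1.116e-07) = 0.125 Ω
Section 2: A = 0.619 mm² = 6.190e-07 m²
R₂ = (1.76×10^-8)(29.9)/(6.190e-07) = 0.8501 Ω
R = R₁ + R₂ = 0.9752 Ω
V = IR = 22.5 × 0.9752 = 21.9 V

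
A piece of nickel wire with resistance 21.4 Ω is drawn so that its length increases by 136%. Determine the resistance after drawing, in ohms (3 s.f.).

k = 1 + 136/100 = 2.36; volume constant ⇒ A' = A/k, so R' = k²R.
R' = 5.57 × 21.4 = 119 Ω

119 Ω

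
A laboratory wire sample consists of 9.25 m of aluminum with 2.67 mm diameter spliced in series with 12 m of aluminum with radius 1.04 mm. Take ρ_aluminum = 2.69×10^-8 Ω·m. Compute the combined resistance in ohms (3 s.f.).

Segment 1: A = π(d/2)² = π(1.3350e-03 m)² = 5.599e-06 m²
R₁ = ρL/A = (2.69×10^-8)(9.25)/(5.599e-06) = 0.04444 Ω
Segment 2: A = πr² = π(1.0400e-03 m)² = 3.398e-06 m²
R₂ = (2.69×10^-8)(12)/(3.398e-06) = 0.095 Ω
R = R₁ + R₂ = 0.139 Ω

0.139 Ω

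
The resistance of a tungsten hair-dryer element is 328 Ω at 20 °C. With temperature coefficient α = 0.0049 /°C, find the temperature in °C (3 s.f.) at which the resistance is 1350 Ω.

R = R₀(1 + α(T − T₀)) ⇒ T = T₀ + (R/R₀ − 1)/α
T = 20 + (1350/328 − 1)/0.0049 = 20 + (3.116)/0.0049 = 656 °C

656 °C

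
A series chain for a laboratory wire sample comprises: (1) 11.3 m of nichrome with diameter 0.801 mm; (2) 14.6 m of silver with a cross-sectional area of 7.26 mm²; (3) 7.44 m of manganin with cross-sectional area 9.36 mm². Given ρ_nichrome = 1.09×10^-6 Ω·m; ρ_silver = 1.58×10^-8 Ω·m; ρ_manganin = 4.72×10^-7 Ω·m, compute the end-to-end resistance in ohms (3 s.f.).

Seg 1: A = π(d/2)² = π(4.0050e-04 m)² = 5.039e-07 m²
R_1 = (1.09×10^-6)(11.3)/(5.039e-07) = 24.44 Ω
Seg 2: A = 7.26 mm² = 7.260e-06 m²
R_2 = (1.58×10^-8)(14.6)/(7.260e-06) = 0.03177 Ω
Seg 3: A = 9.36 mm² = 9.360e-06 m²
R_3 = (4.72×10^-7)(7.44)/(9.360e-06) = 0.3752 Ω
R_total = R_1 + R_2 + R_3 = 24.8 Ω

24.8 Ω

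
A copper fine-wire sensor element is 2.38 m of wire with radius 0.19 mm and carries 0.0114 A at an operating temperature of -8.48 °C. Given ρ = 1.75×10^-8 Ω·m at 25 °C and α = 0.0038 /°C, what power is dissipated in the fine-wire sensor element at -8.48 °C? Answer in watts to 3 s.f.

4.17×10^-5 W

A = πr² = π(1.9000e-04 m)² = 1.134e-07 m²
R₍25₎ = ρL/A = (1.75×10^-8)(2.38)/(1.134e-07) = 0.3672 Ω
R₍-8.48₎ = R₍25₎(1 + αΔT) = 0.3672 × (1 + 0.0038×-33.5) = 0.3205 Ω
P = I²R = (0.0114)² × 0.3205 = 4.17×10^-5 W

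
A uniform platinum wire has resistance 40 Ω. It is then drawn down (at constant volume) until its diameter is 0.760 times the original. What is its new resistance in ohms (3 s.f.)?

120 Ω

Volume constant ⇒ L' = L/r² with r = 0.76. R' = ρL'/A' = ρ(L/r²)/(πr²d₀²/4) = R/r⁴.
R' = 2.997 × 40 = 120 Ω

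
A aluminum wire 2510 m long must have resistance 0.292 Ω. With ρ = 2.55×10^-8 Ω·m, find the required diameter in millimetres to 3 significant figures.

16.7 mm

A = ρL/R = (2.55×10^-8)(2510)/(0.292) = 2.192e-04 m²
d = 2√(A/π) = 1.671e-02 m = 16.7 mm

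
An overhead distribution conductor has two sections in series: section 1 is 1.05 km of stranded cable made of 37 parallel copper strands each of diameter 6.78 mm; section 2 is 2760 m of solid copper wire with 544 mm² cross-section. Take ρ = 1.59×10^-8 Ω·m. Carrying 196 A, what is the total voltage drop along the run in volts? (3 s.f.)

18.3 V

Section 1: A_strand = π(3.3900e-03)² = 3.610e-05 m²; R₁ = ρL/(N·A_s) = (1.59×10^-8)(1050)/(37×3.610e-05) = 0.0125 Ω
Section 2: A = 544 mm² = 5.440e-04 m²
R₂ = (1.59×10^-8)(2760)/(5.440e-04) = 0.08067 Ω
R = R₁ + R₂ = 0.09317 Ω
V = IR = 196 × 0.09317 = 18.3 V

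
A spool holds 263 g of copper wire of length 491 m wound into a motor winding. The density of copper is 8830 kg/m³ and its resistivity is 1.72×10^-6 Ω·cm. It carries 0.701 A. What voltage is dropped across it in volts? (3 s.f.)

97.6 V

ρ = 1.72×10^-6 Ω·cm = 1.72×10^-8 Ω·m
A = m/(density·L) = 0.263/(8830×491) = 6.0662e-08 m²
R = ρL/A = (1.72×10^-8)(491)/(6.0662e-08) = 139.2 Ω
V = IR = 0.701 × 139.2 = 97.6 V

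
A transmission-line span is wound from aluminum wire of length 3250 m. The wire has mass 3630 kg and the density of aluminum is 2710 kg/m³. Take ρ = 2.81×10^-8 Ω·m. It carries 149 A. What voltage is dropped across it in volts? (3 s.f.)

A = m/(density·L) = 3630/(2710×3250) = 4.1215e-04 m²
R = ρL/A = (2.81×10^-8)(3250)/(4.1215e-04) = 0.2216 Ω
V = IR = 149 × 0.2216 = 33.0 V

33.0 V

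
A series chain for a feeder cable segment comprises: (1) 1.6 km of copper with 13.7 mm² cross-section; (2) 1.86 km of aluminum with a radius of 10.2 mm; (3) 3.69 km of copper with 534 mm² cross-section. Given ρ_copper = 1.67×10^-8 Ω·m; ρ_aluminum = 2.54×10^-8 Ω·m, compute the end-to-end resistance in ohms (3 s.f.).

Seg 1: A = 13.7 mm² = 1.370e-05 m²
R_1 = (1.67×10^-8)(1600)/(1.370e-05) = 1.95 Ω
Seg 2: A = πr² = π(1.0200e-02 m)² = 3.269e-04 m²
R_2 = (2.54×10^-8)(1860)/(3.269e-04) = 0.1445 Ω
Seg 3: A = 534 mm² = 5.340e-04 m²
R_3 = (1.67×10^-8)(3690)/(5.340e-04) = 0.1154 Ω
R_total = R_1 + R_2 + R_3 = 2.21 Ω

2.21 Ω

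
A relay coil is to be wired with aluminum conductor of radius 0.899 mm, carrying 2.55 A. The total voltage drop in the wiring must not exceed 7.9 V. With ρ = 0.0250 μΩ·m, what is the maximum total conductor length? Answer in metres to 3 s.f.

315 m

ρ = 0.0250 μΩ·m = 2.50×10^-8 Ω·m
A = πr² = π(8.9900e-04 m)² = 2.539e-06 m²
L_max = V_max·A/(1·ρI) = (7.9)(2.539e-06)/(2.50×10^-8×2.55) = 315 m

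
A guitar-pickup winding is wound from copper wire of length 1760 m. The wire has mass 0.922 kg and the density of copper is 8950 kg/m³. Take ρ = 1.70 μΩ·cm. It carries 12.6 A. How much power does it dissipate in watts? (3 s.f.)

81200 W

ρ = 1.70 μΩ·cm = 1.70×10^-8 Ω·m
A = m/(density·L) = 0.922/(8950×1760) = 5.8532e-08 m²
R = ρL/A = (1.70×10^-8)(1760)/(5.8532e-08) = 511.2 Ω
P = I²R = (12.6)² × 511.2 = 81200 W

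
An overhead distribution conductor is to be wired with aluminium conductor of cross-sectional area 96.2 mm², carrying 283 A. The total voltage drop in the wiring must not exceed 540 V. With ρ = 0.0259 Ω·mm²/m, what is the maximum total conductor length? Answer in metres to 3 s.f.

7090 m

ρ = 0.0259 Ω·mm²/m = 2.59×10^-8 Ω·m
A = 96.2 mm² = 9.620e-05 m²
L_max = V_max·A/(1·ρI) = (540)(9.620e-05)/(2.59×10^-8×283) = 7090 m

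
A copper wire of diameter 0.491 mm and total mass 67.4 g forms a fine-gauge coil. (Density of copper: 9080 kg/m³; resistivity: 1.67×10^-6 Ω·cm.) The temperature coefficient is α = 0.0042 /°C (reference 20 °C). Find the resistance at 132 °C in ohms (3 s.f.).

ρ = 1.67×10^-6 Ω·cm = 1.67×10^-8 Ω·m
A = π(d/2)² = π(2.4550e-04 m)² = 1.8934e-07 m²
L = m/(density·A) = 0.0674/(9080×1.8934e-07) = 39.2 m
R = ρL/A = (1.67×10^-8)(39.2)/(1.8934e-07) = 3.458 Ω
R(132 °C) = 3.458 × (1 + 0.0042×112) = 5.08 Ω

5.08 Ω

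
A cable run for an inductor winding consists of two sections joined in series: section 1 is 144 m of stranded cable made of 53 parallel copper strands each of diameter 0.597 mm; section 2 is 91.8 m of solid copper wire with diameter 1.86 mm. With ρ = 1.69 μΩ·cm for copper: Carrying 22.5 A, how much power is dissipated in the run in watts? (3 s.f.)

372 W

ρ = 1.69 μΩ·cm = 1.69×10^-8 Ω·m
Section 1: A_strand = π(2.9850e-04)² = 2.799e-07 m²; R₁ = ρL/(N·A_s) = (1.69×10^-8)(144)/(53×2.799e-07) = 0.164 Ω
Section 2: A = π(d/2)² = π(9.3000e-04 m)² = 2.717e-06 m²
R₂ = (1.69×10^-8)(91.8)/(2.717e-06) = 0.571 Ω
R = R₁ + R₂ = 0.735 Ω
P = I²R = (22.5)² × 0.735 = 372 W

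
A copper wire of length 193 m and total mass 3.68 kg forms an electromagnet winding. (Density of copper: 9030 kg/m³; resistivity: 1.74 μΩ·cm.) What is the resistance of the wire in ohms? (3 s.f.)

ρ = 1.74 μΩ·cm = 1.74×10^-8 Ω·m
A = m/(density·L) = 3.68/(9030×193) = 2.1116e-06 m²
R = ρL/A = (1.74×10^-8)(193)/(2.1116e-06) = 1.59 Ω

1.59 Ω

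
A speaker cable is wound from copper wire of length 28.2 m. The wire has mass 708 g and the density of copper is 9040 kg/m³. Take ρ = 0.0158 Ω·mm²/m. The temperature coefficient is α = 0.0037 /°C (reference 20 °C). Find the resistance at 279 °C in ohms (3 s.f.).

ρ = 0.0158 Ω·mm²/m = 1.58×10^-8 Ω·m
A = m/(density·L) = 0.708/(9040×28.2) = 2.7773e-06 m²
R = ρL/A = (1.58×10^-8)(28.2)/(2.7773e-06) = 0.1604 Ω
R(279 °C) = 0.1604 × (1 + 0.0037×259) = 0.314 Ω

0.314 Ω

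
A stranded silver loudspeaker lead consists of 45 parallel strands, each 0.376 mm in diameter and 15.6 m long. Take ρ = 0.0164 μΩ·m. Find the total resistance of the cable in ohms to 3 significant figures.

ρ = 0.0164 μΩ·m = 1.64×10^-8 Ω·m
A_strand = π(1.8800e-04 m)² = 1.110e-07 m²
R_strand = ρL/A = (1.64×10^-8)(15.6)/(1.110e-07) = 2.304 Ω
R_total = R_strand/N = 2.304/45 = 0.0512 Ω

0.0512 Ω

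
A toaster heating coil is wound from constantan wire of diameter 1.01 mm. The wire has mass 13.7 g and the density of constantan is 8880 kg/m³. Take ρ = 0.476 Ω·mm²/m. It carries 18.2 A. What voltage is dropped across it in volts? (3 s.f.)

ρ = 0.476 Ω·mm²/m = 4.76×10^-7 Ω·m
A = π(d/2)² = π(5.0500e-04 m)² = 8.0118e-07 m²
L = m/(density·A) = 0.0137/(8880×8.0118e-07) = 1.926 m
R = ρL/A = (4.76×10^-7)(1.926)/(8.0118e-07) = 1.144 Ω
V = IR = 18.2 × 1.144 = 20.8 V

20.8 V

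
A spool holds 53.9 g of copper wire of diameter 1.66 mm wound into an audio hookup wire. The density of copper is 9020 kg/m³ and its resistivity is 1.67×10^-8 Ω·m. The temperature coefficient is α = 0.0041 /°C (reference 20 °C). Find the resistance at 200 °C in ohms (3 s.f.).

A = π(d/2)² = π(8.3000e-04 m)² = 2.1642e-06 m²
L = m/(density·A) = 0.0539/(9020×2.1642e-06) = 2.761 m
R = ρL/A = (1.67×10^-8)(2.761)/(2.1642e-06) = 0.02131 Ω
R(200 °C) = 0.02131 × (1 + 0.0041×180) = 0.0370 Ω

0.0370 Ω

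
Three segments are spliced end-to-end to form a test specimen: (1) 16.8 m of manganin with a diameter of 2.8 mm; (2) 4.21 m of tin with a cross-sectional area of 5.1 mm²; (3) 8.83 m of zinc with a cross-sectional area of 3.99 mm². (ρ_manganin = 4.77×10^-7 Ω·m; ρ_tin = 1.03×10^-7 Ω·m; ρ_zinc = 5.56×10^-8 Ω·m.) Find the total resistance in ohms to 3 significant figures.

1.51 Ω

Seg 1: A = π(d/2)² = π(1.4000e-03 m)² = 6.158e-06 m²
R_1 = (4.77×10^-7)(16.8)/(6.158e-06) = 1.301 Ω
Seg 2: A = 5.1 mm² = 5.100e-06 m²
R_2 = (1.03×10^-7)(4.21)/(5.100e-06) = 0.08503 Ω
Seg 3: A = 3.99 mm² = 3.990e-06 m²
R_3 = (5.56×10^-8)(8.83)/(3.990e-06) = 0.123 Ω
R_total = R_1 + R_2 + R_3 = 1.51 Ω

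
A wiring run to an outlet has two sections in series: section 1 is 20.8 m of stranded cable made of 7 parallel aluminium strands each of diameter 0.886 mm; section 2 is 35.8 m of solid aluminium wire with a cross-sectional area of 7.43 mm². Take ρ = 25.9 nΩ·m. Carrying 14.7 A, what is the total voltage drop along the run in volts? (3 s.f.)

3.67 V

ρ = 25.9 nΩ·m = 2.59×10^-8 Ω·m
Section 1: A_strand = π(4.4300e-04)² = 6.165e-07 m²; R₁ = ρL/(N·A_s) = (2.59×10^-8)(20.8)/(7×6.165e-07) = 0.1248 Ω
Section 2: A = 7.43 mm² = 7.430e-06 m²
R₂ = (2.59×10^-8)(35.8)/(7.430e-06) = 0.1248 Ω
R = R₁ + R₂ = 0.2496 Ω
V = IR = 14.7 × 0.2496 = 3.67 V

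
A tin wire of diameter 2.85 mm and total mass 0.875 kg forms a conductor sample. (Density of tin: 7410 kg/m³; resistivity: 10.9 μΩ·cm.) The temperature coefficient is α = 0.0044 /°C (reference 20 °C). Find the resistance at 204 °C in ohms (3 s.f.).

ρ = 10.9 μΩ·cm = 1.09×10^-7 Ω·m
A = π(d/2)² = π(1.4250e-03 m)² = 6.3794e-06 m²
L = m/(density·A) = 0.875/(7410×6.3794e-06) = 18.51 m
R = ρL/A = (1.09×10^-7)(18.51)/(6.3794e-06) = 0.3163 Ω
R(204 °C) = 0.3163 × (1 + 0.0044×184) = 0.572 Ω

0.572 Ω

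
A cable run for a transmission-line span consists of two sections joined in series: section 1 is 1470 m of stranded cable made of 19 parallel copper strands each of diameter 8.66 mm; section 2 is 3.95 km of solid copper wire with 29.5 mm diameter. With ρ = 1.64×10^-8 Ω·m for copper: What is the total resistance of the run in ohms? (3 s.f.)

0.116 Ω

Section 1: A_strand = π(4.3300e-03)² = 5.890e-05 m²; R₁ = ρL/(N·A_s) = (1.64×10^-8)(1470)/(19×5.890e-05) = 0.02154 Ω
Section 2: A = π(d/2)² = π(1.4750e-02 m)² = 6.835e-04 m²
R₂ = (1.64×10^-8)(3950)/(6.835e-04) = 0.09478 Ω
R = R₁ + R₂ = 0.116 Ω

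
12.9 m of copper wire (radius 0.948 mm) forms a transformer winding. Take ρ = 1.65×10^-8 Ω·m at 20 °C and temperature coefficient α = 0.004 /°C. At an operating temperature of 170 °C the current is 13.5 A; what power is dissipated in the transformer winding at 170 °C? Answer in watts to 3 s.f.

22.0 W

A = πr² = π(9.4800e-04 m)² = 2.823e-06 m²
R₍20₎ = ρL/A = (1.65×10^-8)(12.9)/(2.823e-06) = 0.07539 Ω
R₍170₎ = R₍20₎(1 + αΔT) = 0.07539 × (1 + 0.004×150) = 0.1206 Ω
P = I²R = (13.5)² × 0.1206 = 22.0 W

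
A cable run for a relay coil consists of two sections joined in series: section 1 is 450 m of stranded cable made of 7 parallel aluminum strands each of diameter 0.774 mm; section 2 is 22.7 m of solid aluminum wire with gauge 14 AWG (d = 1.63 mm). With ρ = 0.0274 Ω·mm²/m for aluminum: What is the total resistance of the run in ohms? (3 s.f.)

4.04 Ω

ρ = 0.0274 Ω·mm²/m = 2.74×10^-8 Ω·m
Section 1: A_strand = π(3.8700e-04)² = 4.705e-07 m²; R₁ = ρL/(N·A_s) = (2.74×10^-8)(450)/(7×4.705e-07) = 3.744 Ω
Section 2: A = π(1.63/2 mm)² = π(8.1500e-04 m)² = 2.087e-06 m²
R₂ = (2.74×10^-8)(22.7)/(2.087e-06) = 0.2981 Ω
R = R₁ + R₂ = 4.04 Ω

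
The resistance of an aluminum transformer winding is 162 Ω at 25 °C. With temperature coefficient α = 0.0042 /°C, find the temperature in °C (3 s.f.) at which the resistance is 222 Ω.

R = R₀(1 + α(T − T₀)) ⇒ T = T₀ + (R/R₀ − 1)/α
T = 25 + (222/162 − 1)/0.0042 = 25 + (0.3704)/0.0042 = 113 °C

113 °C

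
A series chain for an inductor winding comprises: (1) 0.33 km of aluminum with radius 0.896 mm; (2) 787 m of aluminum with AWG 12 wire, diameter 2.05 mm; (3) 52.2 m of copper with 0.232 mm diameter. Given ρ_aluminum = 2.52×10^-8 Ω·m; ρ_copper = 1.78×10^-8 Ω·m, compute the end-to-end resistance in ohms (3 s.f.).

Seg 1: A = πr² = π(8.9600e-04 m)² = 2.522e-06 m²
R_1 = (2.52×10^-8)(330)/(2.522e-06) = 3.297 Ω
Seg 2: A = π(2.05/2 mm)² = π(1.0250e-03 m)² = 3.301e-06 m²
R_2 = (2.52×10^-8)(787)/(3.301e-06) = 6.009 Ω
Seg 3: A = π(d/2)² = π(1.1600e-04 m)² = 4.227e-08 m²
R_3 = (1.78×10^-8)(52.2)/(4.227e-08) = 21.98 Ω
R_total = R_1 + R_2 + R_3 = 31.3 Ω

31.3 Ω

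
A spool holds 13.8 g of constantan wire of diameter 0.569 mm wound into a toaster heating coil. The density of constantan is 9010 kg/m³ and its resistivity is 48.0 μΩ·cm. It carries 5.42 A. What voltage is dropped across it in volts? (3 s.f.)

ρ = 48.0 μΩ·cm = 4.80×10^-7 Ω·m
A = π(d/2)² = π(2.8450e-04 m)² = 2.5428e-07 m²
L = m/(density·A) = 0.0138/(9010×2.5428e-07) = 6.023 m
R = ρL/A = (4.80×10^-7)(6.023)/(2.5428e-07) = 11.37 Ω
V = IR = 5.42 × 11.37 = 61.6 V

61.6 V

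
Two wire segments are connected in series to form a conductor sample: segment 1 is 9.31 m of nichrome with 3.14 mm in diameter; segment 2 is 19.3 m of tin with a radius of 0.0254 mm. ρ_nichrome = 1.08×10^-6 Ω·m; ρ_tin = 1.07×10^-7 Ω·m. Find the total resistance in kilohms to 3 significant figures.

1.02 kΩ

Segment 1: A = π(d/2)² = π(1.5700e-03 m)² = 7.744e-06 m²
R₁ = ρL/A = (1.08×10^-6)(9.31)/(7.744e-06) = 1.298 Ω
Segment 2: A = πr² = π(2.5400e-05 m)² = 2.027e-09 m²
R₂ = (1.07×10^-7)(19.3)/(2.027e-09) = 1019 Ω
R = R₁ + R₂ = 1.02 kΩ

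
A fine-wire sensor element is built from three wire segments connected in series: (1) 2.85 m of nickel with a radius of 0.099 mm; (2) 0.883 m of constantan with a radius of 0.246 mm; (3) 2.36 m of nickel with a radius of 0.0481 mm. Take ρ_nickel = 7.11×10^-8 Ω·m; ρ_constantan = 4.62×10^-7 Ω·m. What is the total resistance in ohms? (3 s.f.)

31.8 Ω

Seg 1: A = πr² = π(9.9000e-05 m)² = 3.079e-08 m²
R_1 = (7.11×10^-8)(2.85)/(3.079e-08) = 6.581 Ω
Seg 2: A = πr² = π(2.4600e-04 m)² = 1.901e-07 m²
R_2 = (4.62×10^-7)(0.883)/(1.901e-07) = 2.146 Ω
Seg 3: A = πr² = π(4.8100e-05 m)² = 7.268e-09 m²
R_3 = (7.11×10^-8)(2.36)/(7.268e-09) = 23.09 Ω
R_total = R_1 + R_2 + R_3 = 31.8 Ω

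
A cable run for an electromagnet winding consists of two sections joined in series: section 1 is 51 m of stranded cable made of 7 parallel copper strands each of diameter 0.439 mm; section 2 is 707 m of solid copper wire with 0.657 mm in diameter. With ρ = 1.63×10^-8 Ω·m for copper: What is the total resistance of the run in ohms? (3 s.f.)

Section 1: A_strand = π(2.1950e-04)² = 1.514e-07 m²; R₁ = ρL/(N·A_s) = (1.63×10^-8)(51)/(7×1.514e-07) = 0.7846 Ω
Section 2: A = π(d/2)² = π(3.2850e-04 m)² = 3.390e-07 m²
R₂ = (1.63×10^-8)(707)/(3.390e-07) = 33.99 Ω
R = R₁ + R₂ = 34.8 Ω

34.8 Ω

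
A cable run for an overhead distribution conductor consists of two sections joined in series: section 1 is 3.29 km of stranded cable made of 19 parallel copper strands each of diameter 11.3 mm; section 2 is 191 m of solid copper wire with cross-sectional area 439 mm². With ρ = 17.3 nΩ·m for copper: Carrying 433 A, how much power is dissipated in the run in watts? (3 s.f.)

7010 W

ρ = 17.3 nΩ·m = 1.73×10^-8 Ω·m
Section 1: A_strand = π(5.6500e-03)² = 1.003e-04 m²; R₁ = ρL/(N·A_s) = (1.73×10^-8)(3290)/(19×1.003e-04) = 0.02987 Ω
Section 2: A = 439 mm² = 4.390e-04 m²
R₂ = (1.73×10^-8)(191)/(4.390e-04) = 0.007527 Ω
R = R₁ + R₂ = 0.0374 Ω
P = I²R = (433)² × 0.0374 = 7010 W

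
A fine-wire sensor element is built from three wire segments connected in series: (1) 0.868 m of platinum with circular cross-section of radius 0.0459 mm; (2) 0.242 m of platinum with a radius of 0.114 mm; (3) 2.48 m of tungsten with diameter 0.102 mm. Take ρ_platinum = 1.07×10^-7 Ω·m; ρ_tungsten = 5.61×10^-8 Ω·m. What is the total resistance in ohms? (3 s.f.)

Seg 1: A = πr² = π(4.5900e-05 m)² = 6.619e-09 m²
R_1 = (1.07×10^-7)(0.868)/(6.619e-09) = 14.03 Ω
Seg 2: A = πr² = π(1.1400e-04 m)² = 4.083e-08 m²
R_2 = (1.07×10^-7)(0.242)/(4.083e-08) = 0.6342 Ω
Seg 3: A = π(d/2)² = π(5.1000e-05 m)² = 8.171e-09 m²
R_3 = (5.61×10^-8)(2.48)/(8.171e-09) = 17.03 Ω
R_total = R_1 + R_2 + R_3 = 31.7 Ω

31.7 Ω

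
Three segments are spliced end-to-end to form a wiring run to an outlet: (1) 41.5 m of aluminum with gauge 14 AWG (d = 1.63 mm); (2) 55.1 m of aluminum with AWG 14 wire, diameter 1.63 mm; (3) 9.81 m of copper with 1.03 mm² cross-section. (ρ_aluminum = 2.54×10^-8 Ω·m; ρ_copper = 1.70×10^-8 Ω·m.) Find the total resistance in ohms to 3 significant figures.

1.34 Ω

Seg 1: A = π(1.63/2 mm)² = π(8.1500e-04 m)² = 2.087e-06 m²
R_1 = (2.54×10^-8)(41.5)/(2.087e-06) = 0.5051 Ω
Seg 2: A = π(1.63/2 mm)² = π(8.1500e-04 m)² = 2.087e-06 m²
R_2 = (2.54×10^-8)(55.1)/(2.087e-06) = 0.6707 Ω
Seg 3: A = 1.03 mm² = 1.030e-06 m²
R_3 = (1.70×10^-8)(9.81)/(1.030e-06) = 0.1619 Ω
R_total = R_1 + R_2 + R_3 = 1.34 Ω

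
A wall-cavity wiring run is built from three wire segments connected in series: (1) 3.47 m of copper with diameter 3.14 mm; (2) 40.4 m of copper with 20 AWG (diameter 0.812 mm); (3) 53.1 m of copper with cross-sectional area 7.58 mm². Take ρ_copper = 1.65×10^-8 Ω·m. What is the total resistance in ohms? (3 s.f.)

1.41 Ω

Seg 1: A = π(d/2)² = π(1.5700e-03 m)² = 7.744e-06 m²
R_1 = (1.65×10^-8)(3.47)/(7.744e-06) = 0.007394 Ω
Seg 2: A = π(0.812/2 mm)² = π(4.0600e-04 m)² = 5.178e-07 m²
R_2 = (1.65×10^-8)(40.4)/(5.178e-07) = 1.287 Ω
Seg 3: A = 7.58 mm² = 7.580e-06 m²
R_3 = (1.65×10^-8)(53.1)/(7.580e-06) = 0.1156 Ω
R_total = R_1 + R_2 + R_3 = 1.41 Ω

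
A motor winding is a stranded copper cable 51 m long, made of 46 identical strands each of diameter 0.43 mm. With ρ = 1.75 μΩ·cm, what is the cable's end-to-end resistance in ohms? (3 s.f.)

0.134 Ω

ρ = 1.75 μΩ·cm = 1.75×10^-8 Ω·m
A_strand = π(2.1500e-04 m)² = 1.452e-07 m²
R_strand = ρL/A = (1.75×10^-8)(51)/(1.452e-07) = 6.146 Ω
R_total = R_strand/N = 6.146/46 = 0.134 Ω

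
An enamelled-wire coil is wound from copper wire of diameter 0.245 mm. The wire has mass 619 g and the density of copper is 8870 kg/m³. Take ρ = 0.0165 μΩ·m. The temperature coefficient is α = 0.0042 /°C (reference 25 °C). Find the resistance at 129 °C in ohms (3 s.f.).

ρ = 0.0165 μΩ·m = 1.65×10^-8 Ω·m
A = π(d/2)² = π(1.2250e-04 m)² = 4.7144e-08 m²
L = m/(density·A) = 0.619/(8870×4.7144e-08) = 1480 m
R = ρL/A = (1.65×10^-8)(1480)/(4.7144e-08) = 518.1 Ω
R(129 °C) = 518.1 × (1 + 0.0042×104) = 744 Ω

744 Ω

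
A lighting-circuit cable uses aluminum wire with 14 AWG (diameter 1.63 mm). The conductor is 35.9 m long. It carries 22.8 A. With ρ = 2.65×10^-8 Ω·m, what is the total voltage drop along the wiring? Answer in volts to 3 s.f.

A = π(1.63/2 mm)² = π(8.1500e-04 m)² = 2.087e-06 m²
R = ρL/A = (2.65×10^-8)(35.9)/(2.087e-06) = 0.4559 Ω
V = IR = 22.8 × 0.4559 = 10.4 V

10.4 V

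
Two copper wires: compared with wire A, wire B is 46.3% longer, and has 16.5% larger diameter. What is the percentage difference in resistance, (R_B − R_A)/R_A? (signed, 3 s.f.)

7.79%

R ∝ L/d², so R_B/R_A = (1 + 46.3/100) × (1 + 16.5/100)⁻²
= 1.463 × 0.7368 = 1.078
(R_B − R_A)/R_A = 1.078 − 1 = 7.79%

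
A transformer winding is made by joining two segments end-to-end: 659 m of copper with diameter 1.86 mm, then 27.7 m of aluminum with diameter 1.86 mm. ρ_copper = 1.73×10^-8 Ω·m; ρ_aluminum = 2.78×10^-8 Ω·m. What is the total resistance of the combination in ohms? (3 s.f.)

4.48 Ω

Segment 1: A = π(d/2)² = π(9.3000e-04 m)² = 2.717e-06 m²
R₁ = ρL/A = (1.73×10^-8)(659)/(2.717e-06) = 4.196 Ω
R₂ = (2.78×10^-8)(27.7)/(2.717e-06) = 0.2834 Ω
R = R₁ + R₂ = 4.48 Ω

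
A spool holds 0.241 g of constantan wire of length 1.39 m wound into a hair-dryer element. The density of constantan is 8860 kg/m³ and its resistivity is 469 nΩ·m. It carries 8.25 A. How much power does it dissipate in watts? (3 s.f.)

ρ = 469 nΩ·m = 4.69×10^-7 Ω·m
A = m/(density·L) = 2.410×10^-4/(8860×1.39) = 1.9569e-08 m²
R = ρL/A = (4.69×10^-7)(1.39)/(1.9569e-08) = 33.31 Ω
P = I²R = (8.25)² × 33.31 = 2270 W

2270 W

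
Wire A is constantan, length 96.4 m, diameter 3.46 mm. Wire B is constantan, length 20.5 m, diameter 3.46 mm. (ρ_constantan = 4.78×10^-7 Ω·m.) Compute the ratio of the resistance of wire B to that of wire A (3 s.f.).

0.213

R ∝ ρL/d², so R_B/R_A = (L_B/L_A)
= (20.5/96.4) = 0.213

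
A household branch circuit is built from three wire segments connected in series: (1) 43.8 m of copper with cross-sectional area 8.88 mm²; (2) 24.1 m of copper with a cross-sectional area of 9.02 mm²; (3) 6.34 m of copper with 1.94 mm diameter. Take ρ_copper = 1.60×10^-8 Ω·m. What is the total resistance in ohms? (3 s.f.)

Seg 1: A = 8.88 mm² = 8.880e-06 m²
R_1 = (1.60×10^-8)(43.8)/(8.880e-06) = 0.07892 Ω
Seg 2: A = 9.02 mm² = 9.020e-06 m²
R_2 = (1.60×10^-8)(24.1)/(9.020e-06) = 0.04275 Ω
Seg 3: A = π(d/2)² = π(9.7000e-04 m)² = 2.956e-06 m²
R_3 = (1.60×10^-8)(6.34)/(2.956e-06) = 0.03432 Ω
R_total = R_1 + R_2 + R_3 = 0.156 Ω

0.156 Ω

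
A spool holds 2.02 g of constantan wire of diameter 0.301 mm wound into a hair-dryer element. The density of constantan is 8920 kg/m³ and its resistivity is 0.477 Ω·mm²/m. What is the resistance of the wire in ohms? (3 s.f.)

ρ = 0.477 Ω·mm²/m = 4.77×10^-7 Ω·m
A = π(d/2)² = π(1.5050e-04 m)² = 7.1158e-08 m²
L = m/(density·A) = 0.00202/(8920×7.1158e-08) = 3.182 m
R = ρL/A = (4.77×10^-7)(3.182)/(7.1158e-08) = 21.3 Ω

21.3 Ω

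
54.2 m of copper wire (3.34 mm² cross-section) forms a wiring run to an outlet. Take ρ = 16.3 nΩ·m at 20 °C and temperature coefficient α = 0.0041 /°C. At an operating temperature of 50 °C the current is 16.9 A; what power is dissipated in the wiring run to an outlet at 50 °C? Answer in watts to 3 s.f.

ρ = 16.3 nΩ·m = 1.63×10^-8 Ω·m
A = 3.34 mm² = 3.340e-06 m²
R₍20₎ = ρL/A = (1.63×10^-8)(54.2)/(3.340e-06) = 0.2645 Ω
R₍50₎ = R₍20₎(1 + αΔT) = 0.2645 × (1 + 0.0041×30) = 0.297 Ω
P = I²R = (16.9)² × 0.297 = 84.8 W

84.8 W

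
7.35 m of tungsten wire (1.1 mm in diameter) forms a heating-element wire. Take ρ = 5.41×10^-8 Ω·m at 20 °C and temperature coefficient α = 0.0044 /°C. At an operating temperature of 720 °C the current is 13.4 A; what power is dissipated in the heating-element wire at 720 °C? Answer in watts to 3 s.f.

A = π(d/2)² = π(5.5000e-04 m)² = 9.503e-07 m²
R₍20₎ = ρL/A = (5.41×10^-8)(7.35)/(9.503e-07) = 0.4184 Ω
R₍720₎ = R₍20₎(1 + αΔT) = 0.4184 × (1 + 0.0044×700) = 1.707 Ω
P = I²R = (13.4)² × 1.707 = 307 W

307 W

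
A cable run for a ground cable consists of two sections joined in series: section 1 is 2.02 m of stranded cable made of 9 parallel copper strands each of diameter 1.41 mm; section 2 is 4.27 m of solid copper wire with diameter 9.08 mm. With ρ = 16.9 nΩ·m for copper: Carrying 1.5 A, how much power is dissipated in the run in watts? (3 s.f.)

ρ = 16.9 nΩ·m = 1.69×10^-8 Ω·m
Section 1: A_strand = π(7.0500e-04)² = 1.561e-06 m²; R₁ = ρL/(N·A_s) = (1.69×10^-8)(2.02)/(9×1.561e-06) = 0.002429 Ω
Section 2: A = π(d/2)² = π(4.5400e-03 m)² = 6.475e-05 m²
R₂ = (1.69×10^-8)(4.27)/(6.475e-05) = 0.001114 Ω
R = R₁ + R₂ = 0.003544 Ω
P = I²R = (1.5)² × 0.003544 = 0.00797 W

0.00797 W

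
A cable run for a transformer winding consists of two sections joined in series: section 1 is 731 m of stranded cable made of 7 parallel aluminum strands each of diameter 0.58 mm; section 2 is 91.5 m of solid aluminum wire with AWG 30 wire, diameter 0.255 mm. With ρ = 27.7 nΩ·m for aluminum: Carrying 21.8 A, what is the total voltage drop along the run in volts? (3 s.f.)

1320 V

ρ = 27.7 nΩ·m = 2.77×10^-8 Ω·m
Section 1: A_strand = π(2.9000e-04)² = 2.642e-07 m²; R₁ = ρL/(N·A_s) = (2.77×10^-8)(731)/(7×2.642e-07) = 10.95 Ω
Section 2: A = π(0.255/2 mm)² = π(1.2750e-04 m)² = 5.107e-08 m²
R₂ = (2.77×10^-8)(91.5)/(5.107e-08) = 49.63 Ω
R = R₁ + R₂ = 60.58 Ω
V = IR = 21.8 × 60.58 = 1320 V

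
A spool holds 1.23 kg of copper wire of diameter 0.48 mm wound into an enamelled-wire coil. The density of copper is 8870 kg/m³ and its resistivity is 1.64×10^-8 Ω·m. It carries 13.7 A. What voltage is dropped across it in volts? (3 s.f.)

A = π(d/2)² = π(2.4000e-04 m)² = 1.8096e-07 m²
L = m/(density·A) = 1.23/(8870×1.8096e-07) = 766.3 m
R = ρL/A = (1.64×10^-8)(766.3)/(1.8096e-07) = 69.45 Ω
V = IR = 13.7 × 69.45 = 951 V

951 V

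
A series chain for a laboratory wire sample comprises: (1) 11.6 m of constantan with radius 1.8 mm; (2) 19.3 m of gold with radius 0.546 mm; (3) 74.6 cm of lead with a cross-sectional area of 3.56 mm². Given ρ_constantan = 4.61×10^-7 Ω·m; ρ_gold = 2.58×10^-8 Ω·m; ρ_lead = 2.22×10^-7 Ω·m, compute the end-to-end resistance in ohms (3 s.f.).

1.10 Ω

Seg 1: A = πr² = π(1.8000e-03 m)² = 1.018e-05 m²
R_1 = (4.61×10^-7)(11.6)/(1.018e-05) = 0.5254 Ω
Seg 2: A = πr² = π(5.4600e-04 m)² = 9.366e-07 m²
R_2 = (2.58×10^-8)(19.3)/(9.366e-07) = 0.5317 Ω
Seg 3: A = 3.56 mm² = 3.560e-06 m²
R_3 = (2.22×10^-7)(0.746)/(3.560e-06) = 0.04652 Ω
R_total = R_1 + R_2 + R_3 = 1.10 Ω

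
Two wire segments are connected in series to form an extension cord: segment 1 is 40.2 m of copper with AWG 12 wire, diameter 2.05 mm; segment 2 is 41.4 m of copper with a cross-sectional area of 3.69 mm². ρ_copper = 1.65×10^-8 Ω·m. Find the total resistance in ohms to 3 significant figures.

0.386 Ω

Segment 1: A = π(2.05/2 mm)² = π(1.0250e-03 m)² = 3.301e-06 m²
R₁ = ρL/A = (1.65×10^-8)(40.2)/(3.301e-06) = 0.201 Ω
Segment 2: A = 3.69 mm² = 3.690e-06 m²
R₂ = (1.65×10^-8)(41.4)/(3.690e-06) = 0.1851 Ω
R = R₁ + R₂ = 0.386 Ω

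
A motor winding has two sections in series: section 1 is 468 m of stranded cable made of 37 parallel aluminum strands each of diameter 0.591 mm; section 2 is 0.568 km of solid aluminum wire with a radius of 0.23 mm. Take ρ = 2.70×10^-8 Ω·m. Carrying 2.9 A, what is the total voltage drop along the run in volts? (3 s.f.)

Section 1: A_strand = π(2.9550e-04)² = 2.743e-07 m²; R₁ = ρL/(N·A_s) = (2.70×10^-8)(468)/(37×2.743e-07) = 1.245 Ω
Section 2: A = πr² = π(2.3000e-04 m)² = 1.662e-07 m²
R₂ = (2.70×10^-8)(568)/(1.662e-07) = 92.28 Ω
R = R₁ + R₂ = 93.52 Ω
V = IR = 2.9 × 93.52 = 271 V

271 V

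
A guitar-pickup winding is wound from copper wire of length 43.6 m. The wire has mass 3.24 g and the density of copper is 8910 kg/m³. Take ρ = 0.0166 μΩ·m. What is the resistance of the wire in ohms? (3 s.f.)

ρ = 0.0166 μΩ·m = 1.66×10^-8 Ω·m
A = m/(density·L) = 0.00324/(8910×43.6) = 8.3403e-09 m²
R = ρL/A = (1.66×10^-8)(43.6)/(8.3403e-09) = 86.8 Ω

86.8 Ω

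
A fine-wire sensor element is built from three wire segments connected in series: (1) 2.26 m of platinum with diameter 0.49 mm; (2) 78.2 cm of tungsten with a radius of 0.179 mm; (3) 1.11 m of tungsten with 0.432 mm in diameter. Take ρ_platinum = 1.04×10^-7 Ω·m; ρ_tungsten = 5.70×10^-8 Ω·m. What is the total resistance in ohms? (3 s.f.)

2.12 Ω

Seg 1: A = π(d/2)² = π(2.4500e-04 m)² = 1.886e-07 m²
R_1 = (1.04×10^-7)(2.26)/(1.886e-07) = 1.246 Ω
Seg 2: A = πr² = π(1.7900e-04 m)² = 1.007e-07 m²
R_2 = (5.70×10^-8)(0.782)/(1.007e-07) = 0.4428 Ω
Seg 3: A = π(d/2)² = π(2.1600e-04 m)² = 1.466e-07 m²
R_3 = (5.70×10^-8)(1.11)/(1.466e-07) = 0.4317 Ω
R_total = R_1 + R_2 + R_3 = 2.12 Ω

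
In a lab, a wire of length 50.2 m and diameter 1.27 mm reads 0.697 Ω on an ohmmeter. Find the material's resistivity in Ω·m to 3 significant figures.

A = π(d/2)² = π(6.3500e-04 m)² = 1.267e-06 m²
ρ = RA/L = (0.697)(1.267e-06)/(50.2) = 1.76×10^-8 Ω·m

1.76×10^-8 Ω·m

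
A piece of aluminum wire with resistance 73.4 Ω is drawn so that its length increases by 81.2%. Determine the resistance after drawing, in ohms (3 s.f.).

k = 1 + 81.2/100 = 1.812; volume constant ⇒ A' = A/k, so R' = k²R.
R' = 3.283 × 73.4 = 241 Ω

241 Ω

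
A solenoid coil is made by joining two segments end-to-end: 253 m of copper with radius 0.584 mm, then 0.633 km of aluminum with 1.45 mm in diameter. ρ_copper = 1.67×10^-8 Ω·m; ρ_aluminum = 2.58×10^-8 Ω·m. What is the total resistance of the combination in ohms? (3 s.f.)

Segment 1: A = πr² = π(5.8400e-04 m)² = 1.071e-06 m²
R₁ = ρL/A = (1.67×10^-8)(253)/(1.071e-06) = 3.943 Ω
Segment 2: A = π(d/2)² = π(7.2500e-04 m)² = 1.651e-06 m²
R₂ = (2.58×10^-8)(633)/(1.651e-06) = 9.89 Ω
R = R₁ + R₂ = 13.8 Ω

13.8 Ω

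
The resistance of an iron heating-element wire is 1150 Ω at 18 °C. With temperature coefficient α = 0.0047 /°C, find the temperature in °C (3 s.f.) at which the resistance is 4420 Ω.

R = R₀(1 + α(T − T₀)) ⇒ T = T₀ + (R/R₀ − 1)/α
T = 18 + (4420/1150 − 1)/0.0047 = 18 + (2.843)/0.0047 = 623 °C

623 °C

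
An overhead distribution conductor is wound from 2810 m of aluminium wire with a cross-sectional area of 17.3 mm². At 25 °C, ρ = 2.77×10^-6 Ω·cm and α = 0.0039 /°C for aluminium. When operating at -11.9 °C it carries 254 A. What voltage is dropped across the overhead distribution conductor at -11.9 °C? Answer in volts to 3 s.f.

978 V

ρ = 2.77×10^-6 Ω·cm = 2.77×10^-8 Ω·m
A = 17.3 mm² = 1.730e-05 m²
R₍25₎ = ρL/A = (2.77×10^-8)(2810)/(1.730e-05) = 4.499 Ω
R₍-11.9₎ = R₍25₎(1 + αΔT) = 4.499 × (1 + 0.0039×-36.9) = 3.852 Ω
V = IR = 254 × 3.852 = 978 V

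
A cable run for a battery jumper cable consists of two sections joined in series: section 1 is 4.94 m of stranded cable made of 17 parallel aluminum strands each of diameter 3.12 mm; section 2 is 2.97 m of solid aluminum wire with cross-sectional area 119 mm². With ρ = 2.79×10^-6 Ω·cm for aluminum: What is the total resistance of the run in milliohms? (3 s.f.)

1.76 mΩ

ρ = 2.79×10^-6 Ω·cm = 2.79×10^-8 Ω·m
Section 1: A_strand = π(1.5600e-03)² = 7.645e-06 m²; R₁ = ρL/(N·A_s) = (2.79×10^-8)(4.94)/(17×7.645e-06) = 0.00106 Ω
Section 2: A = 119 mm² = 1.190e-04 m²
R₂ = (2.79×10^-8)(2.97)/(1.190e-04) = 6.963×10^-4 Ω
R = R₁ + R₂ = 1.76 mΩ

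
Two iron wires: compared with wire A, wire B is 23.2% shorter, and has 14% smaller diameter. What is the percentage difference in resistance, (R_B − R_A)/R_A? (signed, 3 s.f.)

3.84%

R ∝ L/d², so R_B/R_A = (1 − 23.2/100) × (1 − 14/100)⁻²
= 0.768 × 1.352 = 1.038
(R_B − R_A)/R_A = 1.038 − 1 = 3.84%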